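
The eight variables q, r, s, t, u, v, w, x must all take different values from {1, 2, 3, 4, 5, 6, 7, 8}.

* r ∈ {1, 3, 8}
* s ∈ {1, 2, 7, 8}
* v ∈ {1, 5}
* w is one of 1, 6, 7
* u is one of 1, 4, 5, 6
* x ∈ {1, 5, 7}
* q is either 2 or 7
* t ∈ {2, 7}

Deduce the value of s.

8

Among the 8 variables, 3 fits only r (and all 8 values in {1, 2, 3, 4, 5, 6, 7, 8} must be used), so r = 3.
Among the 7 still-open variables, 4 fits only u (and all 7 values in {1, 2, 4, 5, 6, 7, 8} must be used), so u = 4.
The 6 still-open variables draw from only 6 values {1, 2, 5, 6, 7, 8}, so each is used; only w can be 6, hence w = 6.
The 5 still-open variables draw from only 5 values {1, 2, 5, 7, 8}, so each is used; only s can be 8, hence s = 8.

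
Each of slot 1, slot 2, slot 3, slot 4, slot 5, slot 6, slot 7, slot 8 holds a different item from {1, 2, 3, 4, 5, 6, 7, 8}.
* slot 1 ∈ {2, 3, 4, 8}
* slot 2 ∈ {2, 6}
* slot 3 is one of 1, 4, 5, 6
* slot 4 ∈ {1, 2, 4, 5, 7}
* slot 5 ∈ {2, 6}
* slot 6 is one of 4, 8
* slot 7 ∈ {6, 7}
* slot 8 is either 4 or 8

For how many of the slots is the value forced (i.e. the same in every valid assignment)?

The 8 variables together cover exactly {1, 2, 3, 4, 5, 6, 7, 8} — 8 values for 8 variables — and 3 appears only in slot 1's list, so slot 1 = 3.
slot 2 and slot 5 between them cover only {2, 6} — a naked pair. Remove those values from slot 3, slot 4, slot 7.
slot 7's domain is down to {7}, so slot 7 = 7. Remove 7 from slot 4.
The 2 variables slot 6 and slot 8 are confined to {4, 8}, which locks those values in; drop them from slot 3, slot 4.
Determined: slot 1=3, slot 7=7. The other slots each still have more than one consistent value. That makes 2.

2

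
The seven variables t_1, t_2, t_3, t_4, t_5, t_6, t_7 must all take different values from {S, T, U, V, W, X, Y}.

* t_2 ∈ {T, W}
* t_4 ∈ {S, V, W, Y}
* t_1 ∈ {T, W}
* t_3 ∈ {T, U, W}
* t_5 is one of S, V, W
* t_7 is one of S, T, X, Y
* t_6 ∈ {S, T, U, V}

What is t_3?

U

The 7 variables together cover exactly {S, T, U, V, W, X, Y} — 7 values for 7 variables — and X appears only in t_7's list, so t_7 = X.
The 6 still-open variables together cover exactly {S, T, U, V, W, Y} — 6 values for 6 variables — and Y appears only in t_4's list, so t_4 = Y.
The 2 variables t_1 and t_2 are confined to {T, W}, which locks those values in; drop them from t_3, t_5, t_6.
So t_3 = U.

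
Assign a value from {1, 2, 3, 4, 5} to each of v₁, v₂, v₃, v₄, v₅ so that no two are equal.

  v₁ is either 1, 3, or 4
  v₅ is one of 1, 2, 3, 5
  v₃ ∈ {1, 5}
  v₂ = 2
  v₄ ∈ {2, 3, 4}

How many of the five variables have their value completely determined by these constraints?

v₂ has just one choice, so v₂ = 2. So v₄, v₅ can't be 2.
Determined: v₂=2. The other variables each still have more than one consistent value. That makes 1.

1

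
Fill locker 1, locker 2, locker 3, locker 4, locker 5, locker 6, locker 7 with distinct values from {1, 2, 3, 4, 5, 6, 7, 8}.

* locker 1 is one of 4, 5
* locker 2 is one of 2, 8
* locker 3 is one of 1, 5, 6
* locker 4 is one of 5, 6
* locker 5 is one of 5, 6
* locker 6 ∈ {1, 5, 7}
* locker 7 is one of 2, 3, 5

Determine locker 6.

locker 4 and locker 5 share exactly the 2 values {5, 6}; by pigeonhole those values go to them, so strike 5, 6 from locker 1, locker 3, locker 6, locker 7.
locker 1 has just one choice, so locker 1 = 4.
locker 3 has just one choice, so locker 3 = 1. Strike 1 from locker 6.
So locker 6 = 7.

7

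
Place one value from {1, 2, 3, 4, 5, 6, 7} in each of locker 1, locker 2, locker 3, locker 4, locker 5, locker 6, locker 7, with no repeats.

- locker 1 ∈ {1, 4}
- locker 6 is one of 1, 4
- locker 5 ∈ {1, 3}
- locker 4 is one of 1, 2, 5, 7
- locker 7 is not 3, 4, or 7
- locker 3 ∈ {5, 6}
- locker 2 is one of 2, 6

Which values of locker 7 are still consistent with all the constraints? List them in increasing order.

2, 5, 6

Among the 7 variables, 3 fits only locker 5 (and all 7 values in {1, 2, 3, 4, 5, 6, 7} must be used), so locker 5 = 3.
The 6 still-open variables together cover exactly {1, 2, 4, 5, 6, 7} — 6 values for 6 variables — and 7 appears only in locker 4's list, so locker 4 = 7.
locker 1 and locker 6 share exactly the 2 values {1, 4}; by pigeonhole those values go to them, so strike 1, 4 from locker 7.
No further eliminations apply; locker 7 can still be any of 2, 5, 6.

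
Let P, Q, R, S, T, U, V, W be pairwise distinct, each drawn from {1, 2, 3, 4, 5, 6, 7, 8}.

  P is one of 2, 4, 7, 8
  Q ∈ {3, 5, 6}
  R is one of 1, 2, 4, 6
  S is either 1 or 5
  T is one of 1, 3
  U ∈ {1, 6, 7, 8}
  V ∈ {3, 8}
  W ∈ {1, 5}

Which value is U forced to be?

7

S and W share exactly the 2 values {1, 5}; by pigeonhole those values go to them, so strike 1, 5 from Q, R, T, U.
T has just one choice, so T = 3. Remove 3 from Q, V.
V's domain is down to {8}, so V = 8. Eliminate 8 elsewhere: P, U.
Q has just one choice, so Q = 6. Remove 6 from R, U.
So U = 7.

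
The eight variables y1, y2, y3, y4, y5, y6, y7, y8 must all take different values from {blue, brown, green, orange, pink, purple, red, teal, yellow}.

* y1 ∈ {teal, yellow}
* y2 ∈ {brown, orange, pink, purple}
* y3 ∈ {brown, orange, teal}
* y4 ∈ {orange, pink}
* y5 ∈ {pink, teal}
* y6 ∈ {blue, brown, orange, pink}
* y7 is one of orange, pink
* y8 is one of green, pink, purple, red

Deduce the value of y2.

y4 and y7 between them cover only {orange, pink} — a naked pair. Remove those values from y2, y3, y5, y6, y8.
y5 must be teal (only option left). Remove teal from y1, y3.
y1 must be yellow (only option left).
y3 has just one choice, so y3 = brown. So y2, y6 can't be brown.
So y2 = purple.

purple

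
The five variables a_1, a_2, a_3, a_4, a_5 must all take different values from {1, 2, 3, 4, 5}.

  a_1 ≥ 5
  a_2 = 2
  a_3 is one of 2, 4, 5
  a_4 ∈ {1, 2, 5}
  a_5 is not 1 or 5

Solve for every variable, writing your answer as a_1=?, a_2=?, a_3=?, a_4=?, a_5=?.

a_1's domain is down to {5}, so a_1 = 5. Strike 5 from a_3, a_4.
a_2 has just one choice, so a_2 = 2. So a_3, a_4, a_5 can't be 2.
a_3's domain is down to {4}, so a_3 = 4. Eliminate 4 elsewhere: a_5.
a_4's domain is down to {1}, so a_4 = 1.
That leaves a_5 = 3.

a_1=5, a_2=2, a_3=4, a_4=1, a_5=3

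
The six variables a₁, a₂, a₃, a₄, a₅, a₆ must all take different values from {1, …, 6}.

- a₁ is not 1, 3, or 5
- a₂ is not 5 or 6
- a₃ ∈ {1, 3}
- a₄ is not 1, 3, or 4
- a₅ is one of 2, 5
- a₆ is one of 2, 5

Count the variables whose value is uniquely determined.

2

a₅ and a₆ between them cover only {2, 5} — a naked pair. Remove those values from a₁, a₂, a₄.
a₄'s domain is down to {6}, so a₄ = 6. Strike 6 from a₁.
a₁'s domain is down to {4}, so a₁ = 4. Strike 4 from a₂.
Determined: a₁=4, a₄=6. The other variables each still have more than one consistent value. That makes 2.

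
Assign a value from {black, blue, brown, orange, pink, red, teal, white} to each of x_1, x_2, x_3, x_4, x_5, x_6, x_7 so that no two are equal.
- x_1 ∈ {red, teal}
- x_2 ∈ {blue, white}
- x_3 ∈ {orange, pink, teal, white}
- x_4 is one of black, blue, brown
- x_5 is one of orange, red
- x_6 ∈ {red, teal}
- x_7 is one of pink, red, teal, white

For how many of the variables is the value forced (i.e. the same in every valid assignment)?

2

x_1 and x_6 share exactly the 2 values {red, teal}; by pigeonhole those values go to them, so strike red, teal from x_3, x_5, x_7.
x_5's domain is down to {orange}, so x_5 = orange. Remove orange from x_3.
x_3 and x_7 share exactly the 2 values {pink, white}; by pigeonhole those values go to them, so strike pink, white from x_2.
x_2 has just one choice, so x_2 = blue. So x_4 can't be blue.
Determined: x_2=blue, x_5=orange. The other variables each still have more than one consistent value. That makes 2.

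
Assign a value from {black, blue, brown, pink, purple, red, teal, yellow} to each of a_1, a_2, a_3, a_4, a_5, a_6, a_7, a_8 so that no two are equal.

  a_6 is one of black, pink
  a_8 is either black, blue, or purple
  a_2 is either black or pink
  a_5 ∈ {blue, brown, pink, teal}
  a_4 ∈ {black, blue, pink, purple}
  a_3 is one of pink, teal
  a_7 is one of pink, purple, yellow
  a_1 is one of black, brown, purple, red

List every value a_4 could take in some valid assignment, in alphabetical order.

The 8 variables together cover exactly {black, blue, brown, pink, purple, red, teal, yellow} — 8 values for 8 variables — and red appears only in a_1's list, so a_1 = red.
The 7 still-open variables together cover exactly {black, blue, brown, pink, purple, teal, yellow} — 7 values for 7 variables — and brown appears only in a_5's list, so a_5 = brown.
The 6 still-open variables together cover exactly {black, blue, pink, purple, teal, yellow} — 6 values for 6 variables — and teal appears only in a_3's list, so a_3 = teal.
The 5 still-open variables together cover exactly {black, blue, pink, purple, yellow} — 5 values for 5 variables — and yellow appears only in a_7's list, so a_7 = yellow.
The 2 variables a_2 and a_6 are confined to {black, pink}, which locks those values in; drop them from a_4, a_8.
No further eliminations apply; a_4 can still be any of blue, purple.

blue, purple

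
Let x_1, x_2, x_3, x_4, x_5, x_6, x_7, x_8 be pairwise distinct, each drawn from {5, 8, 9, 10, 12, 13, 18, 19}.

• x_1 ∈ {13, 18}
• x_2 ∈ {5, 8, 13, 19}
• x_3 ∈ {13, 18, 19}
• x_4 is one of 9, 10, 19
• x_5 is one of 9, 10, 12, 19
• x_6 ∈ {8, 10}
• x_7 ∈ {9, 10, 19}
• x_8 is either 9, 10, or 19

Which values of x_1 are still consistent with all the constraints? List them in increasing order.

13, 18

The 8 variables together cover exactly {5, 8, 9, 10, 12, 13, 18, 19} — 8 values for 8 variables — and 5 appears only in x_2's list, so x_2 = 5.
The 7 still-open variables draw from only 7 values {8, 9, 10, 12, 13, 18, 19}, so each is used; only x_6 can be 8, hence x_6 = 8.
The 6 still-open variables draw from only 6 values {9, 10, 12, 13, 18, 19}, so each is used; only x_5 can be 12, hence x_5 = 12.
x_4, x_7, x_8 between them cover only {9, 10, 19} — a naked triple. Remove those values from x_3.
No further eliminations apply; x_1 can still be any of 13, 18.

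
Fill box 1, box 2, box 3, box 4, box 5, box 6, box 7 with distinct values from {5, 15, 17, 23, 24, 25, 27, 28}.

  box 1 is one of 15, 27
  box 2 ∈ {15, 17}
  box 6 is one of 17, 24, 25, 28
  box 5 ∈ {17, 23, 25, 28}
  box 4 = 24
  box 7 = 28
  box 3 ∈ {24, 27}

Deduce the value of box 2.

box 4 has just one choice, so box 4 = 24. Strike 24 from box 3, box 6.
box 7 has just one choice, so box 7 = 28. Strike 28 from box 5, box 6.
box 3 has just one choice, so box 3 = 27. Eliminate 27 elsewhere: box 1.
That leaves box 1 = 15. Strike 15 from box 2.
So box 2 = 17.

17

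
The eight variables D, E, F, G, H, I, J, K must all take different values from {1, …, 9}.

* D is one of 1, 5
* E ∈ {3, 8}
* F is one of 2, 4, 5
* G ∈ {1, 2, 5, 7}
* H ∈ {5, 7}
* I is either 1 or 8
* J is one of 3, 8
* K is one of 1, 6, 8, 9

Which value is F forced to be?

4

E and J share exactly the 2 values {3, 8}; by pigeonhole those values go to them, so strike 3, 8 from I, K.
I has just one choice, so I = 1. Strike 1 from D, G, K.
That leaves D = 5. Strike 5 from F, G, H.
H has just one choice, so H = 7. So G can't be 7.
G has just one choice, so G = 2. Remove 2 from F.
So F = 4.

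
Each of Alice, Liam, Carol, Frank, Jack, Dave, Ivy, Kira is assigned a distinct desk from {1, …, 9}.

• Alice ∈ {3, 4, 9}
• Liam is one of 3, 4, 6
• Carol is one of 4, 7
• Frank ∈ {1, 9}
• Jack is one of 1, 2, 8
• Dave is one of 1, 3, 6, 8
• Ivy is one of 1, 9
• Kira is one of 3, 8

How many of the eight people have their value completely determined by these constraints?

2

The 8 variables draw from only 8 values {1, 2, 3, 4, 6, 7, 8, 9}, so each is used; only Jack can be 2, hence Jack = 2.
The 7 still-open variables together cover exactly {1, 3, 4, 6, 7, 8, 9} — 7 values for 7 variables — and 7 appears only in Carol's list, so Carol = 7.
Frank and Ivy between them cover only {1, 9} — a naked pair. Remove those values from Alice, Dave.
Determined: Carol=7, Jack=2. The other people each still have more than one consistent value. That makes 2.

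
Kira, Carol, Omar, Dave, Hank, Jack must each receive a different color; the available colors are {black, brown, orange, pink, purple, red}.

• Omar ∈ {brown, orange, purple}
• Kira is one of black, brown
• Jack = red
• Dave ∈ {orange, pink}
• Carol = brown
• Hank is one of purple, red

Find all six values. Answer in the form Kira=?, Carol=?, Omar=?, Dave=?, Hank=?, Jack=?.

Carol's domain is down to {brown}, so Carol = brown. Strike brown from Kira, Omar.
Jack must be red (only option left). So Hank can't be red.
Kira's domain is down to {black}, so Kira = black.
That leaves Hank = purple. Strike purple from Omar.
Omar's domain is down to {orange}, so Omar = orange. Strike orange from Dave.
That leaves Dave = pink.

Kira=black, Carol=brown, Omar=orange, Dave=pink, Hank=purple, Jack=red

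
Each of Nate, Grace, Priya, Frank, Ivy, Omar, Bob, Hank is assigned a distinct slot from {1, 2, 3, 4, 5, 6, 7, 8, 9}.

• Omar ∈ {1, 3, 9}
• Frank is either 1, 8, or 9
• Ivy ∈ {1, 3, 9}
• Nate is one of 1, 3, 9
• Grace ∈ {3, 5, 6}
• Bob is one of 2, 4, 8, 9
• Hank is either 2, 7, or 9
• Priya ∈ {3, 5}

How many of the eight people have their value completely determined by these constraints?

3

Nate, Ivy, Omar share exactly the 3 values {1, 3, 9}; by pigeonhole those values go to them, so strike 1, 3, 9 from Grace, Priya, Frank, Bob, Hank.
Priya's domain is down to {5}, so Priya = 5. Strike 5 from Grace.
Frank has just one choice, so Frank = 8. Eliminate 8 elsewhere: Bob.
Grace's domain is down to {6}, so Grace = 6.
Determined: Grace=6, Priya=5, Frank=8. The other people each still have more than one consistent value. That makes 3.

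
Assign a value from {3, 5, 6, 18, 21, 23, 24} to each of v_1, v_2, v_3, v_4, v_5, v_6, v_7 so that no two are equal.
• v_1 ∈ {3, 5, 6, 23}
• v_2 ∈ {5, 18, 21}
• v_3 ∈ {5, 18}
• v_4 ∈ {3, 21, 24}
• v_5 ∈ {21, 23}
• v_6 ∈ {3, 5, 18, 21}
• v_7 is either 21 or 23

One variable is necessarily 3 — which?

The 7 variables draw from only 7 values {3, 5, 6, 18, 21, 23, 24}, so each is used; only v_1 can be 6, hence v_1 = 6.
Among the 6 still-open variables, 24 fits only v_4 (and all 6 values in {3, 5, 18, 21, 23, 24} must be used), so v_4 = 24.
The 5 still-open variables draw from only 5 values {3, 5, 18, 21, 23}, so each is used; only v_6 can be 3, hence v_6 = 3.

v_6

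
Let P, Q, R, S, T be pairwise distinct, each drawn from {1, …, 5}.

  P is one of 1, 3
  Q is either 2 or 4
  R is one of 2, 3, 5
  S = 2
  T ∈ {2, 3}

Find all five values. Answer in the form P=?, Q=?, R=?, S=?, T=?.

P=1, Q=4, R=5, S=2, T=3

S has just one choice, so S = 2. Remove 2 from Q, R, T.
T's domain is down to {3}, so T = 3. Remove 3 from P, R.
P has just one choice, so P = 1.
Q must be 4 (only option left).
That leaves R = 5.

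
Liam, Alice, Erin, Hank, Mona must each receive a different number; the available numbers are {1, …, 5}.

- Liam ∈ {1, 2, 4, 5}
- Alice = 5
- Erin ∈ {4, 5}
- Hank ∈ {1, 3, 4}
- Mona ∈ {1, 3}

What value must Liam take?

Alice must be 5 (only option left). So Liam, Erin can't be 5.
Erin's domain is down to {4}, so Erin = 4. Remove 4 from Liam, Hank.
The 3 still-open variables together cover exactly {1, 2, 3} — 3 values for 3 variables — and 2 appears only in Liam's list, so Liam = 2.

2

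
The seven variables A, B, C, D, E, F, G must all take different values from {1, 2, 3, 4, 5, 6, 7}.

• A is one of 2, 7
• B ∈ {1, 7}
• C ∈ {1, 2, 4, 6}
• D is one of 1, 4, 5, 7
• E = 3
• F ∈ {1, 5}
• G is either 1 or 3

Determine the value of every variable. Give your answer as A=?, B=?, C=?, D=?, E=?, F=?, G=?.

A=2, B=7, C=6, D=4, E=3, F=5, G=1

E's domain is down to {3}, so E = 3. Remove 3 from G.
G has just one choice, so G = 1. Remove 1 from B, C, D, F.
B must be 7 (only option left). Eliminate 7 elsewhere: A, D.
F has just one choice, so F = 5. So D can't be 5.
A has just one choice, so A = 2. So C can't be 2.
D's domain is down to {4}, so D = 4. Strike 4 from C.
C's domain is down to {6}, so C = 6.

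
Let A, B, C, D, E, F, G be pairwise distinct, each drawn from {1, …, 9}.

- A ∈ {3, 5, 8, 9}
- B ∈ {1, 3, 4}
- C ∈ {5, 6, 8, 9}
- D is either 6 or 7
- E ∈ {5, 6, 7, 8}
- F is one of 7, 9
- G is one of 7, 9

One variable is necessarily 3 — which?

F and G between them cover only {7, 9} — a naked pair. Remove those values from A, C, D, E.
D must be 6 (only option left). So C, E can't be 6.
The 2 variables C and E are confined to {5, 8}, which locks those values in; drop them from A.
So 3 goes to A.

A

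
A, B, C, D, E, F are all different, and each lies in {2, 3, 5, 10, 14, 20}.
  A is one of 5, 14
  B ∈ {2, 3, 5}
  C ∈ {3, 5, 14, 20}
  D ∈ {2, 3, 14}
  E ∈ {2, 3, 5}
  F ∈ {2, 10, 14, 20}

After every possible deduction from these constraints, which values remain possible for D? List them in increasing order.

2, 3, 14

The 6 variables draw from only 6 values {2, 3, 5, 10, 14, 20}, so each is used; only F can be 10, hence F = 10.
The 5 still-open variables together cover exactly {2, 3, 5, 14, 20} — 5 values for 5 variables — and 20 appears only in C's list, so C = 20.
No further eliminations apply; D can still be any of 2, 3, 14.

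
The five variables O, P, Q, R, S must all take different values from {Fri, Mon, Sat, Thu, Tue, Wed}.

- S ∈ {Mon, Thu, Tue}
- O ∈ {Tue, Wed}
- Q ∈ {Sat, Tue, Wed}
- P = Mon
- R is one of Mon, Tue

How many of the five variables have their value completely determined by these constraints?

5

P must be Mon (only option left). Remove Mon from R, S.
R must be Tue (only option left). So O, Q, S can't be Tue.
S must be Thu (only option left).
That leaves O = Wed. Eliminate Wed elsewhere: Q.
Q must be Sat (only option left).
Every variable is fixed: O=Wed, P=Mon, Q=Sat, R=Tue, S=Thu. That makes 5.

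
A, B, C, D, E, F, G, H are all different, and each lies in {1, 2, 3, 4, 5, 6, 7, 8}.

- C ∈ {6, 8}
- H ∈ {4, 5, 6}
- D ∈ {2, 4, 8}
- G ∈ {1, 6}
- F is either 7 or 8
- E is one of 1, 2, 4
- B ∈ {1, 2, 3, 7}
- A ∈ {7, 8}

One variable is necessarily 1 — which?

The 8 variables draw from only 8 values {1, 2, 3, 4, 5, 6, 7, 8}, so each is used; only B can be 3, hence B = 3.
Among the 7 still-open variables, 5 fits only H (and all 7 values in {1, 2, 4, 5, 6, 7, 8} must be used), so H = 5.
A and F between them cover only {7, 8} — a naked pair. Remove those values from C, D.
That leaves C = 6. So G can't be 6.
So 1 goes to G.

G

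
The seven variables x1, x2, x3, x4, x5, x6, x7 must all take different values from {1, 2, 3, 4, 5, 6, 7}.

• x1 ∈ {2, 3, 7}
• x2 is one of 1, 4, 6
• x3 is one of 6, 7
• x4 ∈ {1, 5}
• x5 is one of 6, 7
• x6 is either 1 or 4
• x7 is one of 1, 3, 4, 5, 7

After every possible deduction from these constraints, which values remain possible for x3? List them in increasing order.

The 7 variables together cover exactly {1, 2, 3, 4, 5, 6, 7} — 7 values for 7 variables — and 2 appears only in x1's list, so x1 = 2.
The 6 still-open variables together cover exactly {1, 3, 4, 5, 6, 7} — 6 values for 6 variables — and 3 appears only in x7's list, so x7 = 3.
The 5 still-open variables together cover exactly {1, 4, 5, 6, 7} — 5 values for 5 variables — and 5 appears only in x4's list, so x4 = 5.
The 2 variables x3 and x5 are confined to {6, 7}, which locks those values in; drop them from x2.
No further eliminations apply; x3 can still be any of 6, 7.

6, 7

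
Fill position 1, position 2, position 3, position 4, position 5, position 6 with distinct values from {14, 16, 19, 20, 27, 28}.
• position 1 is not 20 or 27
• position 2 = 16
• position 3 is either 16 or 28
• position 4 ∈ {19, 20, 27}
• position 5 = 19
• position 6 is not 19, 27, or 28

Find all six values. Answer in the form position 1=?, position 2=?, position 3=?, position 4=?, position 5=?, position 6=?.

position 2's domain is down to {16}, so position 2 = 16. Remove 16 from position 1, position 3, position 6.
position 3 must be 28 (only option left). Strike 28 from position 1.
position 5's domain is down to {19}, so position 5 = 19. Eliminate 19 elsewhere: position 1, position 4.
That leaves position 1 = 14. So position 6 can't be 14.
position 6 has just one choice, so position 6 = 20. So position 4 can't be 20.
That leaves position 4 = 27.

position 1=14, position 2=16, position 3=28, position 4=27, position 5=19, position 6=20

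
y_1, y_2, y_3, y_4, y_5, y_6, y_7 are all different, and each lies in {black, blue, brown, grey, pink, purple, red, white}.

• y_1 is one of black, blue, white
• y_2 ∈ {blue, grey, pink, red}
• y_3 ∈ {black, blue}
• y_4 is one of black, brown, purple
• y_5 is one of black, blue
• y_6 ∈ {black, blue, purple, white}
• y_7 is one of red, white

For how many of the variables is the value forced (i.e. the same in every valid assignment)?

The 2 variables y_3 and y_5 are confined to {black, blue}, which locks those values in; drop them from y_1, y_2, y_4, y_6.
y_1's domain is down to {white}, so y_1 = white. So y_6, y_7 can't be white.
y_6 has just one choice, so y_6 = purple. Strike purple from y_4.
That leaves y_7 = red. Remove red from y_2.
That leaves y_4 = brown.
Determined: y_1=white, y_4=brown, y_6=purple, y_7=red. The other variables each still have more than one consistent value. That makes 4.

4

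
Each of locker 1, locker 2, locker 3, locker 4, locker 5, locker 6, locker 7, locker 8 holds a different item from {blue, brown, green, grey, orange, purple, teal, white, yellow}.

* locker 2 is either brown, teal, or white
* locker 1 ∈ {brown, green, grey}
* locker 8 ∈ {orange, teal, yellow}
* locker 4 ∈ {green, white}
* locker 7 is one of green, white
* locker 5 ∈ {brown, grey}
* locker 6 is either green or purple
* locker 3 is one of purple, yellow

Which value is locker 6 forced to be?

purple

Among the 8 variables, orange fits only locker 8 (and all 8 values in {brown, green, grey, orange, purple, teal, white, yellow} must be used), so locker 8 = orange.
The 7 still-open variables draw from only 7 values {brown, green, grey, purple, teal, white, yellow}, so each is used; only locker 2 can be teal, hence locker 2 = teal.
Among the 6 still-open variables, yellow fits only locker 3 (and all 6 values in {brown, green, grey, purple, white, yellow} must be used), so locker 3 = yellow.
The 5 still-open variables draw from only 5 values {brown, green, grey, purple, white}, so each is used; only locker 6 can be purple, hence locker 6 = purple.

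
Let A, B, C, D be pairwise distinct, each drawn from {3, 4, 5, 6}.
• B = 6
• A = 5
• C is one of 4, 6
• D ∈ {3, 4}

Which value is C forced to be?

4

A's domain is down to {5}, so A = 5.
B has just one choice, so B = 6. Eliminate 6 elsewhere: C.
So C = 4.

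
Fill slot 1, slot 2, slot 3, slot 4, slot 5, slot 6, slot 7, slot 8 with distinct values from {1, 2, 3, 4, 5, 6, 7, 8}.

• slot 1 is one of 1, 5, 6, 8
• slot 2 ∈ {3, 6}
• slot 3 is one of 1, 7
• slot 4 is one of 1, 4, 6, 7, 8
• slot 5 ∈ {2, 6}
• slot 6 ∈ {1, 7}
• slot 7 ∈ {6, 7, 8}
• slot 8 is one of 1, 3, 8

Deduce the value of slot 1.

The 8 variables draw from only 8 values {1, 2, 3, 4, 5, 6, 7, 8}, so each is used; only slot 5 can be 2, hence slot 5 = 2.
The 7 still-open variables draw from only 7 values {1, 3, 4, 5, 6, 7, 8}, so each is used; only slot 4 can be 4, hence slot 4 = 4.
Among the 6 still-open variables, 5 fits only slot 1 (and all 6 values in {1, 3, 5, 6, 7, 8} must be used), so slot 1 = 5.

5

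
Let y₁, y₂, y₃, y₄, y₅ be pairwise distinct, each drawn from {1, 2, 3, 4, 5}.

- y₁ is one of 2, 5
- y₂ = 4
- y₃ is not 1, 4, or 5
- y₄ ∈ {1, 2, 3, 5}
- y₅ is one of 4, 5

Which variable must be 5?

y₅

y₂ has just one choice, so y₂ = 4. Strike 4 from y₅.
So 5 goes to y₅.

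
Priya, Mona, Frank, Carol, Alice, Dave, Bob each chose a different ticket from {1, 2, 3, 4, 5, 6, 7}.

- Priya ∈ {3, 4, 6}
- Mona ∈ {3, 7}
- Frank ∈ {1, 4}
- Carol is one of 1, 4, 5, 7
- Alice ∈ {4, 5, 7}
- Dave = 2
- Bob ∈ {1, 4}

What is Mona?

Dave's domain is down to {2}, so Dave = 2.
Among the 6 still-open variables, 6 fits only Priya (and all 6 values in {1, 3, 4, 5, 6, 7} must be used), so Priya = 6.
The 5 still-open variables together cover exactly {1, 3, 4, 5, 7} — 5 values for 5 variables — and 3 appears only in Mona's list, so Mona = 3.

3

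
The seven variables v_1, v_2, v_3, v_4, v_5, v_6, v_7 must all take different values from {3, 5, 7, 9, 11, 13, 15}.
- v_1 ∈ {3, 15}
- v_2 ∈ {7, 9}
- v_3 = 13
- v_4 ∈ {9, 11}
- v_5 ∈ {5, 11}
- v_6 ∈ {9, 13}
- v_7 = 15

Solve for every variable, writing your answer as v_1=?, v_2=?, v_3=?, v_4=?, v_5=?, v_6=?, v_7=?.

v_1=3, v_2=7, v_3=13, v_4=11, v_5=5, v_6=9, v_7=15

v_3 has just one choice, so v_3 = 13. So v_6 can't be 13.
v_6 has just one choice, so v_6 = 9. So v_2, v_4 can't be 9.
v_7's domain is down to {15}, so v_7 = 15. Strike 15 from v_1.
v_1 has just one choice, so v_1 = 3.
v_2 has just one choice, so v_2 = 7.
v_4 has just one choice, so v_4 = 11. Eliminate 11 elsewhere: v_5.
v_5 must be 5 (only option left).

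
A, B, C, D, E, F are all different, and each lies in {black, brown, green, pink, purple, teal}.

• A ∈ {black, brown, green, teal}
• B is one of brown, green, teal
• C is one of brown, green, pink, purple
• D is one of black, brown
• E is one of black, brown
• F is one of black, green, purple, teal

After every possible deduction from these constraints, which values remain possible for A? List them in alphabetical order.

green, teal

Among the 6 variables, pink fits only C (and all 6 values in {black, brown, green, pink, purple, teal} must be used), so C = pink.
The 5 still-open variables draw from only 5 values {black, brown, green, purple, teal}, so each is used; only F can be purple, hence F = purple.
D and E share exactly the 2 values {black, brown}; by pigeonhole those values go to them, so strike black, brown from A, B.
No further eliminations apply; A can still be any of green, teal.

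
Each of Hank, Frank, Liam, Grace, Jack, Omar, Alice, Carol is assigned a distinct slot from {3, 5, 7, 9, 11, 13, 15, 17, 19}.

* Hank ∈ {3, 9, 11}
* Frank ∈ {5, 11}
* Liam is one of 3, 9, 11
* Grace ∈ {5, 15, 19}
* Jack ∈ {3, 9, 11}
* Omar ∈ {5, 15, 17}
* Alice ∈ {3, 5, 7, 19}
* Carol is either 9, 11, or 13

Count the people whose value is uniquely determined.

2

The 3 variables Hank, Liam, Jack are confined to {3, 9, 11}, which locks those values in; drop them from Frank, Alice, Carol.
Frank has just one choice, so Frank = 5. Eliminate 5 elsewhere: Grace, Omar, Alice.
Carol's domain is down to {13}, so Carol = 13.
Determined: Frank=5, Carol=13. The other people each still have more than one consistent value. That makes 2.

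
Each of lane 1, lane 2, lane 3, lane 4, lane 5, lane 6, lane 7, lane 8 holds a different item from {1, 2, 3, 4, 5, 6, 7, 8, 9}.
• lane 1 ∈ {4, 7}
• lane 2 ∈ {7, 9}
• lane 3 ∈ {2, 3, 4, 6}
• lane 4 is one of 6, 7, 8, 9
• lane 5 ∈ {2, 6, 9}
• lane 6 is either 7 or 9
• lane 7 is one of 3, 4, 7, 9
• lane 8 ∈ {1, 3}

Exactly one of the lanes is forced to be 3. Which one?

lane 7

Among the 8 variables, 1 fits only lane 8 (and all 8 values in {1, 2, 3, 4, 6, 7, 8, 9} must be used), so lane 8 = 1.
The 7 still-open variables together cover exactly {2, 3, 4, 6, 7, 8, 9} — 7 values for 7 variables — and 8 appears only in lane 4's list, so lane 4 = 8.
The 2 variables lane 2 and lane 6 are confined to {7, 9}, which locks those values in; drop them from lane 1, lane 5, lane 7.
That leaves lane 1 = 4. Strike 4 from lane 3, lane 7.
So 3 goes to lane 7.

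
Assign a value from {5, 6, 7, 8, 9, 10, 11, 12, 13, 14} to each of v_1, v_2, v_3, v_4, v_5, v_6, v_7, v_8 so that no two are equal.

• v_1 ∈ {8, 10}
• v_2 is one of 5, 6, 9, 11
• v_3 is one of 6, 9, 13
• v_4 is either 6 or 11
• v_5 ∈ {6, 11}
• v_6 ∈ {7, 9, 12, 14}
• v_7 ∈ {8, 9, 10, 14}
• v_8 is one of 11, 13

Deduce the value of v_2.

5

v_4 and v_5 between them cover only {6, 11} — a naked pair. Remove those values from v_2, v_3, v_8.
That leaves v_8 = 13. So v_3 can't be 13.
v_3 has just one choice, so v_3 = 9. Strike 9 from v_2, v_6, v_7.
So v_2 = 5.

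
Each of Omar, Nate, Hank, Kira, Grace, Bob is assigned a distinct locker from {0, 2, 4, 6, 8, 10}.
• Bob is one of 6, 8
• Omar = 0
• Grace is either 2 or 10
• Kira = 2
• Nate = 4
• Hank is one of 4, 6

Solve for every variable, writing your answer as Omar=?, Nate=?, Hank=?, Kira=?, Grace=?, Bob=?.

Omar=0, Nate=4, Hank=6, Kira=2, Grace=10, Bob=8

Omar's domain is down to {0}, so Omar = 0.
That leaves Nate = 4. So Hank can't be 4.
That leaves Hank = 6. Strike 6 from Bob.
Kira's domain is down to {2}, so Kira = 2. Remove 2 from Grace.
Grace must be 10 (only option left).
Bob's domain is down to {8}, so Bob = 8.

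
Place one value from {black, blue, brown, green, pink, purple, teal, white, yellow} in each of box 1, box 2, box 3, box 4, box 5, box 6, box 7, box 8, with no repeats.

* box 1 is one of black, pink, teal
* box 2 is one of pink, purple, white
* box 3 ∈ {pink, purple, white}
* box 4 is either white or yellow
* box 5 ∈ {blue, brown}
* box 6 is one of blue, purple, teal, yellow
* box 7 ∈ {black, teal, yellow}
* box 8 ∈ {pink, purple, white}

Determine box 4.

The 8 variables together cover exactly {black, blue, brown, pink, purple, teal, white, yellow} — 8 values for 8 variables — and brown appears only in box 5's list, so box 5 = brown.
Among the 7 still-open variables, blue fits only box 6 (and all 7 values in {black, blue, pink, purple, teal, white, yellow} must be used), so box 6 = blue.
box 2, box 3, box 8 share exactly the 3 values {pink, purple, white}; by pigeonhole those values go to them, so strike pink, purple, white from box 1, box 4.
So box 4 = yellow.

yellow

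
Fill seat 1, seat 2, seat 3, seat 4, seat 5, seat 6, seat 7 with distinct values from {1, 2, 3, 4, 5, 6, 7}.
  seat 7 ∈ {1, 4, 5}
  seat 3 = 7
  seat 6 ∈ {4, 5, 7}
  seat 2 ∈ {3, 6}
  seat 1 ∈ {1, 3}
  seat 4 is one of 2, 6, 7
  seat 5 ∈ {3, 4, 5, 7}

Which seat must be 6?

seat 3's domain is down to {7}, so seat 3 = 7. Eliminate 7 elsewhere: seat 4, seat 5, seat 6.
The 6 still-open variables draw from only 6 values {1, 2, 3, 4, 5, 6}, so each is used; only seat 4 can be 2, hence seat 4 = 2.
The 5 still-open variables together cover exactly {1, 3, 4, 5, 6} — 5 values for 5 variables — and 6 appears only in seat 2's list, so seat 2 = 6.

seat 2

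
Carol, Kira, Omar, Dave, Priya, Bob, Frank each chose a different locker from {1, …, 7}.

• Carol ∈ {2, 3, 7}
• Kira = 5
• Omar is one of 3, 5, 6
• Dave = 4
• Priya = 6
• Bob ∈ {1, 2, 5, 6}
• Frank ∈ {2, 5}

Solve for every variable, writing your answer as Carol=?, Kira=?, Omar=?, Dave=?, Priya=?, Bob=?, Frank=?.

Carol=7, Kira=5, Omar=3, Dave=4, Priya=6, Bob=1, Frank=2

Kira must be 5 (only option left). So Omar, Bob, Frank can't be 5.
Dave's domain is down to {4}, so Dave = 4.
Priya has just one choice, so Priya = 6. Eliminate 6 elsewhere: Omar, Bob.
Frank must be 2 (only option left). Eliminate 2 elsewhere: Carol, Bob.
That leaves Omar = 3. Strike 3 from Carol.
Bob must be 1 (only option left).
Carol has just one choice, so Carol = 7.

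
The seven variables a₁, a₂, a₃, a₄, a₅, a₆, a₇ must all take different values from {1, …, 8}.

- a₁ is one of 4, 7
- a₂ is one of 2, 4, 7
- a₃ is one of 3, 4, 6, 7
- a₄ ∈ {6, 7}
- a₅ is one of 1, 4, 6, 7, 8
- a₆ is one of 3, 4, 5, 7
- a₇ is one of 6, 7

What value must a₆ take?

The 2 variables a₄ and a₇ are confined to {6, 7}, which locks those values in; drop them from a₁, a₂, a₃, a₅, a₆.
That leaves a₁ = 4. Strike 4 from a₂, a₃, a₅, a₆.
That leaves a₂ = 2.
a₃ has just one choice, so a₃ = 3. Eliminate 3 elsewhere: a₆.
So a₆ = 5.

5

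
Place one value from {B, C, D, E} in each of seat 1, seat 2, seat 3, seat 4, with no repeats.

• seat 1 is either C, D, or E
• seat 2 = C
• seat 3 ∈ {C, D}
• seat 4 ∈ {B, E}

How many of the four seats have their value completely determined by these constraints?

seat 2 must be C (only option left). Strike C from seat 1, seat 3.
That leaves seat 3 = D. So seat 1 can't be D.
seat 1 must be E (only option left). Strike E from seat 4.
seat 4 must be B (only option left).
Every seat is fixed: seat 1=E, seat 2=C, seat 3=D, seat 4=B. That makes 4.

4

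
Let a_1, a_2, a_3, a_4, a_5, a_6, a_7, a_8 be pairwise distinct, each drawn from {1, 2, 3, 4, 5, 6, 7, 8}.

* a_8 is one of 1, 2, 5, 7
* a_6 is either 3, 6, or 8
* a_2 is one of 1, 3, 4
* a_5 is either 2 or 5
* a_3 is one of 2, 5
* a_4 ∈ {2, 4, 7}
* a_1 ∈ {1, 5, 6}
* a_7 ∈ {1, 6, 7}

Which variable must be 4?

a_4

The 8 variables together cover exactly {1, 2, 3, 4, 5, 6, 7, 8} — 8 values for 8 variables — and 8 appears only in a_6's list, so a_6 = 8.
Among the 7 still-open variables, 3 fits only a_2 (and all 7 values in {1, 2, 3, 4, 5, 6, 7} must be used), so a_2 = 3.
The 6 still-open variables draw from only 6 values {1, 2, 4, 5, 6, 7}, so each is used; only a_4 can be 4, hence a_4 = 4.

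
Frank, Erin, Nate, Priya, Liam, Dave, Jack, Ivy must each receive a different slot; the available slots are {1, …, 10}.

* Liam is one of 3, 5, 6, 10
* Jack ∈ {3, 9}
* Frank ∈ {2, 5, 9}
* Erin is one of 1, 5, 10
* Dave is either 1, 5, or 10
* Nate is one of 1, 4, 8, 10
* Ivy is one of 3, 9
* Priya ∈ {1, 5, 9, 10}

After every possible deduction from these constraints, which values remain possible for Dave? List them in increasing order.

1, 5, 10

The 2 variables Jack and Ivy are confined to {3, 9}, which locks those values in; drop them from Frank, Priya, Liam.
Erin, Priya, Dave share exactly the 3 values {1, 5, 10}; by pigeonhole those values go to them, so strike 1, 5, 10 from Frank, Nate, Liam.
Frank must be 2 (only option left).
That leaves Liam = 6.
No further eliminations apply; Dave can still be any of 1, 5, 10.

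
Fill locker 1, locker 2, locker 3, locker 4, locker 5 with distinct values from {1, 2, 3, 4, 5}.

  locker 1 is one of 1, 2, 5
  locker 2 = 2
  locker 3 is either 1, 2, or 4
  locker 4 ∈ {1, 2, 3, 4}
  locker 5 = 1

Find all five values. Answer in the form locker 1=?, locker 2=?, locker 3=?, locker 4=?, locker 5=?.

locker 2's domain is down to {2}, so locker 2 = 2. Strike 2 from locker 1, locker 3, locker 4.
locker 5 has just one choice, so locker 5 = 1. Eliminate 1 elsewhere: locker 1, locker 3, locker 4.
locker 1 must be 5 (only option left).
locker 3 must be 4 (only option left). So locker 4 can't be 4.
locker 4 has just one choice, so locker 4 = 3.

locker 1=5, locker 2=2, locker 3=4, locker 4=3, locker 5=1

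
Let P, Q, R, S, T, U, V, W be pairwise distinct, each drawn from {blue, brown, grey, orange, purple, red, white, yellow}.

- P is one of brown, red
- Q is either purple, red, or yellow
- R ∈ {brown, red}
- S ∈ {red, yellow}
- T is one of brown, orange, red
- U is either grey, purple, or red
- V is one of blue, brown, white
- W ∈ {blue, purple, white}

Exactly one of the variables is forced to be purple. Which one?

The 8 variables together cover exactly {blue, brown, grey, orange, purple, red, white, yellow} — 8 values for 8 variables — and grey appears only in U's list, so U = grey.
The 7 still-open variables draw from only 7 values {blue, brown, orange, purple, red, white, yellow}, so each is used; only T can be orange, hence T = orange.
The 2 variables P and R are confined to {brown, red}, which locks those values in; drop them from Q, S, V.
S must be yellow (only option left). Eliminate yellow elsewhere: Q.
So purple goes to Q.

Q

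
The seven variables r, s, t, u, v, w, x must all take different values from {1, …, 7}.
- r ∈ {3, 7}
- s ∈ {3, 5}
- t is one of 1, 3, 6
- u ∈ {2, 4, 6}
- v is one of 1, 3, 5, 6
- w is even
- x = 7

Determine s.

x's domain is down to {7}, so x = 7. So r can't be 7.
That leaves r = 3. Eliminate 3 elsewhere: s, t, v.
So s = 5.

5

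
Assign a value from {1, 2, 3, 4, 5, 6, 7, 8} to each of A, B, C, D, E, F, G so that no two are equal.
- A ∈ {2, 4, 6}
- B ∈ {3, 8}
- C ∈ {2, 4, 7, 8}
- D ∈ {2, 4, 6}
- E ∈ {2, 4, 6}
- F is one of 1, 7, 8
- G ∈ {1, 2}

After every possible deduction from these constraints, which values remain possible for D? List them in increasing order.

2, 4, 6

The 7 variables draw from only 7 values {1, 2, 3, 4, 6, 7, 8}, so each is used; only B can be 3, hence B = 3.
A, D, E share exactly the 3 values {2, 4, 6}; by pigeonhole those values go to them, so strike 2, 4, 6 from C, G.
That leaves G = 1. Remove 1 from F.
No further eliminations apply; D can still be any of 2, 4, 6.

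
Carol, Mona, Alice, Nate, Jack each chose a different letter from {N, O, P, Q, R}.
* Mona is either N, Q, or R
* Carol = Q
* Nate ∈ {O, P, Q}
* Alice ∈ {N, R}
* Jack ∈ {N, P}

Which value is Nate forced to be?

O

Carol's domain is down to {Q}, so Carol = Q. Remove Q from Mona, Nate.
The 4 still-open variables draw from only 4 values {N, O, P, R}, so each is used; only Nate can be O, hence Nate = O.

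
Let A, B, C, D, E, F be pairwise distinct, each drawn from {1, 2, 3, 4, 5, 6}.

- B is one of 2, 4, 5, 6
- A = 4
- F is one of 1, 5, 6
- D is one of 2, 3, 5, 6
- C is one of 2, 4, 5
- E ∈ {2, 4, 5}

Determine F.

A must be 4 (only option left). Remove 4 from B, C, E.
The 5 still-open variables together cover exactly {1, 2, 3, 5, 6} — 5 values for 5 variables — and 1 appears only in F's list, so F = 1.

1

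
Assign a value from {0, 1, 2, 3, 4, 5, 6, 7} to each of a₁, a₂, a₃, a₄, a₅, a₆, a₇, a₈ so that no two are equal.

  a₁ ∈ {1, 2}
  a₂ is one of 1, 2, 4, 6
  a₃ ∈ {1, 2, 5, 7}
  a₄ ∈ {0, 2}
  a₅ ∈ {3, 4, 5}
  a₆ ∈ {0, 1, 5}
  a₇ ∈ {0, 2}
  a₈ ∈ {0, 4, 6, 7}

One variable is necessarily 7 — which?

a₃

The 8 variables together cover exactly {0, 1, 2, 3, 4, 5, 6, 7} — 8 values for 8 variables — and 3 appears only in a₅'s list, so a₅ = 3.
a₄ and a₇ between them cover only {0, 2} — a naked pair. Remove those values from a₁, a₂, a₃, a₆, a₈.
That leaves a₁ = 1. Strike 1 from a₂, a₃, a₆.
That leaves a₆ = 5. So a₃ can't be 5.
So 7 goes to a₃.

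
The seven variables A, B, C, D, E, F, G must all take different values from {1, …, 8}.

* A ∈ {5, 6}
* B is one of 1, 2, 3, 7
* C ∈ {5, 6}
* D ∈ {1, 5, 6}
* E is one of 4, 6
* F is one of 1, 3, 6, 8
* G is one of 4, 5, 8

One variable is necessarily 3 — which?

F

A and C share exactly the 2 values {5, 6}; by pigeonhole those values go to them, so strike 5, 6 from D, E, F, G.
D's domain is down to {1}, so D = 1. Strike 1 from B, F.
E's domain is down to {4}, so E = 4. Strike 4 from G.
G has just one choice, so G = 8. Strike 8 from F.
So 3 goes to F.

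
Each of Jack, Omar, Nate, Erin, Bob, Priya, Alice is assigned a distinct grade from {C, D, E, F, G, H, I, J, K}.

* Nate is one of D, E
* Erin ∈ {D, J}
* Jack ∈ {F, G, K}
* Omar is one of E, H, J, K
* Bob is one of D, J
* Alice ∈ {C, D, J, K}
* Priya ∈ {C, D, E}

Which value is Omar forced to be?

Erin and Bob share exactly the 2 values {D, J}; by pigeonhole those values go to them, so strike D, J from Omar, Nate, Priya, Alice.
Nate's domain is down to {E}, so Nate = E. So Omar, Priya can't be E.
Priya's domain is down to {C}, so Priya = C. Eliminate C elsewhere: Alice.
Alice has just one choice, so Alice = K. Eliminate K elsewhere: Jack, Omar.
So Omar = H.

H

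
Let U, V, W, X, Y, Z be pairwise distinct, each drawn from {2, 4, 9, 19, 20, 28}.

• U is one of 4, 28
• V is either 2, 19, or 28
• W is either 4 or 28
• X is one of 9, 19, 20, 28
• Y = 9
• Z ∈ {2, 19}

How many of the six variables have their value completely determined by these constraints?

2

Y's domain is down to {9}, so Y = 9. So X can't be 9.
The 5 still-open variables together cover exactly {2, 4, 19, 20, 28} — 5 values for 5 variables — and 20 appears only in X's list, so X = 20.
U and W share exactly the 2 values {4, 28}; by pigeonhole those values go to them, so strike 4, 28 from V.
Determined: X=20, Y=9. The other variables each still have more than one consistent value. That makes 2.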